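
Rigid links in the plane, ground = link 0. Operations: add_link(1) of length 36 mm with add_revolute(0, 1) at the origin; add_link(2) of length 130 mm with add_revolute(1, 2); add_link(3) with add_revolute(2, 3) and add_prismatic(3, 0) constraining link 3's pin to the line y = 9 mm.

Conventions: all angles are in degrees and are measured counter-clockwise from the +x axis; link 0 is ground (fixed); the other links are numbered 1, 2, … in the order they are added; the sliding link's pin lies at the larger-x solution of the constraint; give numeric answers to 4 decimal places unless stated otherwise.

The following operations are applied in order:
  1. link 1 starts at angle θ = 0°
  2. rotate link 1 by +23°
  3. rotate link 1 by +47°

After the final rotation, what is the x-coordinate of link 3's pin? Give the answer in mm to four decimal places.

geometry: r = 36 mm, L = 130 mm, e = 9 mm; θ starts at 0°
rotate link 1 by +23°: θ ← 0° +23° = 23°
rotate link 1 by +47°: θ ← 23° +47° = 70°
crank pin P = (r cos θ, r sin θ) = (12.312725, 33.828934)
h = r sin θ − e = 33.828934 − 9 = 24.828934
x = r cos θ + √(L² − h²) = 12.312725 + 127.606912 = 139.919637

139.9196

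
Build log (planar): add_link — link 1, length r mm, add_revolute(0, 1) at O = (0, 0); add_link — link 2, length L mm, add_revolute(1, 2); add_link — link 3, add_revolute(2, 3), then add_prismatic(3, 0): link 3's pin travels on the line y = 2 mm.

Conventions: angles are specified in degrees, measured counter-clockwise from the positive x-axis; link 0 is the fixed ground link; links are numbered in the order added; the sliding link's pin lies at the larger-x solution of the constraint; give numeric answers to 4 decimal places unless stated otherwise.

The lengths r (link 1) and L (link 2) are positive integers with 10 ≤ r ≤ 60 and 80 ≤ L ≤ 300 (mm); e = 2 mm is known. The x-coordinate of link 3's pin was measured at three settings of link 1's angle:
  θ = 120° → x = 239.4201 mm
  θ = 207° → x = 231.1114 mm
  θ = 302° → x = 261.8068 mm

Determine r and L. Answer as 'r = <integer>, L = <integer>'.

constraint per measurement: (x − r cos θ)² + (r sin θ − e)² = L²
subtracting the θ₁ and θ₂ equations cancels the r² and L² terms:
r = (x₁² − x₂²) / (2[(x₁cos θ₁ + e sin θ₁) − (x₂cos θ₂ + e sin θ₂)]) = 22.0002 → r = 22
L² = (x₁ − r cos θ₁)² + (r sin θ₁ − e)² = 63001.0162 → L = 251.0000 → L = 251
check at θ₃=302°: x = 261.8068 (printed 261.8068) ✓

r = 22, L = 251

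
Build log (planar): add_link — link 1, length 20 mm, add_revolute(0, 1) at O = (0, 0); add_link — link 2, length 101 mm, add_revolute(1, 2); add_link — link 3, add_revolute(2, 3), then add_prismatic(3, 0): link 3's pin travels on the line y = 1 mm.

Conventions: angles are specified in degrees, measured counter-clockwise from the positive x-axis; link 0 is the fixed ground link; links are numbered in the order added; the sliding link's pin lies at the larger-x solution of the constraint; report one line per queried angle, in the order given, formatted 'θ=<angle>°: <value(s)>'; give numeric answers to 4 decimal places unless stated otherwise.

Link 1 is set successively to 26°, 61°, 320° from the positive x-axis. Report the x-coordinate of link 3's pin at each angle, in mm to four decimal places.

geometry: r = 20 mm, L = 101 mm, e = 1 mm
θ=26°: crank pin P = (r cos θ, r sin θ) = (17.975881, 8.767423)
θ=26°: h = r sin θ − e = 8.767423 − 1 = 7.767423
θ=26°: x = r cos θ + √(L² − h²) = 17.975881 + 100.700880 = 118.676760
θ=61°: crank pin P = (r cos θ, r sin θ) = (9.696192, 17.492394)
θ=61°: h = r sin θ − e = 17.492394 − 1 = 16.492394
θ=61°: x = r cos θ + √(L² − h²) = 9.696192 + 99.644372 = 109.340565
θ=320°: crank pin P = (r cos θ, r sin θ) = (15.320889, -12.855752)
θ=320°: h = r sin θ − e = -12.855752 − 1 = -13.855752
θ=320°: x = r cos θ + √(L² − h²) = 15.320889 + 100.045080 = 115.365969

θ=26°: 118.6768
θ=61°: 109.3406
θ=320°: 115.3660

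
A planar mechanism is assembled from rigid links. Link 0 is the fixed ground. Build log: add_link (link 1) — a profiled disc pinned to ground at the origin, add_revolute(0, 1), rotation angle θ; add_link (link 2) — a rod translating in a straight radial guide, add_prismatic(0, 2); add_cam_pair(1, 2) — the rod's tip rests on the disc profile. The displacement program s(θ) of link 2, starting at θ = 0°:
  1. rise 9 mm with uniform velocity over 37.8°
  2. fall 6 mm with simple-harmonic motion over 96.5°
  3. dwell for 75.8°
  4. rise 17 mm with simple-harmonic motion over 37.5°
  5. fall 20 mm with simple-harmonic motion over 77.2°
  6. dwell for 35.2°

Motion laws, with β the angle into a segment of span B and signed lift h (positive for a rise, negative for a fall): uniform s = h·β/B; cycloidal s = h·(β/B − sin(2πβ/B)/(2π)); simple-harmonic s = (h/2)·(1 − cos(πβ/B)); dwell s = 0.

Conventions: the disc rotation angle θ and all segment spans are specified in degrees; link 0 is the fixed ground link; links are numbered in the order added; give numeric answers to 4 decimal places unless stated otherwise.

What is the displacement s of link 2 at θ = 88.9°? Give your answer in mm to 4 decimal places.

seg 1 [0°–37.8°] uniform, h=9: full span → s += 9 → s = 9.0000
seg 2 [37.8°–134.3°] simple-harmonic, h=-6: θ=88.9° here. β=51.1, B=96.5. -6/2·(1 − cos(π·0.5295)) = -3.2779 → s = 5.7221

5.7221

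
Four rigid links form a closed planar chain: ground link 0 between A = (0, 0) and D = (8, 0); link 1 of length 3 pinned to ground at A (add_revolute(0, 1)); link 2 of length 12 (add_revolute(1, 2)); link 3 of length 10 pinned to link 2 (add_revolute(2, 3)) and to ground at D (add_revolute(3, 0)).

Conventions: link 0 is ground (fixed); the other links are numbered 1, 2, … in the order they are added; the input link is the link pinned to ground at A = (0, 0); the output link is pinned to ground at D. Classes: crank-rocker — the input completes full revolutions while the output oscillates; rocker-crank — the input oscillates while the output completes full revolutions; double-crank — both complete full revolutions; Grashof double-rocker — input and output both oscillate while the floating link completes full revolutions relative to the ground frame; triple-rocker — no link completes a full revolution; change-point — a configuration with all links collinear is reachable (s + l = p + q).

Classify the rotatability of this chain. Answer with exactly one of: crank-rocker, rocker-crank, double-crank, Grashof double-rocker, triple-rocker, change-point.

lengths: ground=8, input=3, coupler=12, output=10
sorted: s=3 (shortest), l=12 (longest), p+q=18
s + l = 15 vs p + q = 18
s + l < p + q (Grashof) with shortest = input link → crank-rocker

crank-rocker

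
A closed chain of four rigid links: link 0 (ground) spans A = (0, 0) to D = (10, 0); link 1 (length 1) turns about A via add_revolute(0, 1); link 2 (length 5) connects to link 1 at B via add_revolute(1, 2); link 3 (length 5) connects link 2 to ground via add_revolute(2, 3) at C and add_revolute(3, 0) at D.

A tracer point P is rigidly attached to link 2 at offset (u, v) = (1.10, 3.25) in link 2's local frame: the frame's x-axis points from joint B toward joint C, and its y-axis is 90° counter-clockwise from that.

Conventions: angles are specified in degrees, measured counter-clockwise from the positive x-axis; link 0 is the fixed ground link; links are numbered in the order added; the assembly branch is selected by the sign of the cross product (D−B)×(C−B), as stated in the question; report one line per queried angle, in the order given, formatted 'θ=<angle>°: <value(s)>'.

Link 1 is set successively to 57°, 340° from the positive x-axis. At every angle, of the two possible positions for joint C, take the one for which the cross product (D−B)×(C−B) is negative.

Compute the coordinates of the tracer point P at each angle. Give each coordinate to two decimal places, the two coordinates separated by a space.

A=(0,0), D=(10.00,0)
θ=57°: B = A + 1.00·(cos57°, sin57°) = (0.5446, 0.8387)
θ=57°: |BD| = 9.4925
θ=57°: circle(B,5.00) ∩ circle(D,5.00): a=4.7462, h=1.5726
θ=57°:   candidates: C₊=(5.4113,1.9858) cross=14.928; C₋=(5.1334,-1.1472) cross=-14.928
θ=57°:   branch - wants cross < 0 → take C=(5.1334,-1.1472) (cross=-14.928)
θ=57°: ex = (C−B)/|BC| = (0.9177,-0.3972); ey = (0.3972,0.9177)
θ=57°: P = B + 1.10·ex + 3.25·ey = (2.8449,3.3845)
θ=340°: B = A + 1.00·(cos340°, sin340°) = (0.9397, -0.3420)
θ=340°: |BD| = 9.0668
θ=340°: circle(B,5.00) ∩ circle(D,5.00): a=4.5334, h=2.1091
θ=340°:   candidates: C₊=(5.3903,1.9366) cross=19.123; C₋=(5.5494,-2.2786) cross=-19.123
θ=340°:   branch - wants cross < 0 → take C=(5.5494,-2.2786) (cross=-19.123)
θ=340°: ex = (C−B)/|BC| = (0.9219,-0.3873); ey = (0.3873,0.9219)
θ=340°: P = B + 1.10·ex + 3.25·ey = (3.2126,2.2282)

θ=57°: 2.84 3.38
θ=340°: 3.21 2.23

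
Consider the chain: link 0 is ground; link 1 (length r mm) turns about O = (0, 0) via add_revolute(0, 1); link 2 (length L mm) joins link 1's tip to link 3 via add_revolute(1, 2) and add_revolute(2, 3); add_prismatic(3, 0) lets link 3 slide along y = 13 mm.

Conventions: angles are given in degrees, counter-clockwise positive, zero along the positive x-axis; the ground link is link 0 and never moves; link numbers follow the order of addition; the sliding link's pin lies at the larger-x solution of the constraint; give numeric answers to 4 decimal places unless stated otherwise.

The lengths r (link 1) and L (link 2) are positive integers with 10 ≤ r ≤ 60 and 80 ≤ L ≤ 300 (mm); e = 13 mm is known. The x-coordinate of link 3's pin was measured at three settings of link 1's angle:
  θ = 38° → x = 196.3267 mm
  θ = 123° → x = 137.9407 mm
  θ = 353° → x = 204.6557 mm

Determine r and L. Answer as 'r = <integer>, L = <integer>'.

constraint per measurement: (x − r cos θ)² + (r sin θ − e)² = L²
subtracting the θ₁ and θ₂ equations cancels the r² and L² terms:
r = (x₁² − x₂²) / (2[(x₁cos θ₁ + e sin θ₁) − (x₂cos θ₂ + e sin θ₂)]) = 43.0000 → r = 43
L² = (x₁ − r cos θ₁)² + (r sin θ₁ − e)² = 26569.0142 → L = 163.0000 → L = 163
check at θ₃=353°: x = 204.6557 (printed 204.6557) ✓

r = 43, L = 163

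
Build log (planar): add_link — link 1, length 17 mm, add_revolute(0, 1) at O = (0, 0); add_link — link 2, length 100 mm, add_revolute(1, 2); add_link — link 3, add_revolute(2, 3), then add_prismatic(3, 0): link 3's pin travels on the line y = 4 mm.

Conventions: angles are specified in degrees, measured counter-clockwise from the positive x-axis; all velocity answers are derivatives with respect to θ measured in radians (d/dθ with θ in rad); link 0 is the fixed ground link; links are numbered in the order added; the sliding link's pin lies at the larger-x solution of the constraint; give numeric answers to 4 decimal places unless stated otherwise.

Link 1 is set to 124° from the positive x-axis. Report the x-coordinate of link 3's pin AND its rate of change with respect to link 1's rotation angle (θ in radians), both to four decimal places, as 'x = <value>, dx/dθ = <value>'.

geometry: r = 17 mm, L = 100 mm, e = 4 mm
crank pin P = (r cos θ, r sin θ) = (-9.506279, 14.093639)
h = r sin θ − e = 14.093639 − 4 = 10.093639
x = r cos θ + √(L² − h²) = -9.506279 + 99.489288 = 89.983009
dx/dθ = −r sin θ − h·r cos θ/√(L² − h²) (θ in radians; h = 10.093639) = -13.129184

x = 89.9830, dx/dθ = -13.1292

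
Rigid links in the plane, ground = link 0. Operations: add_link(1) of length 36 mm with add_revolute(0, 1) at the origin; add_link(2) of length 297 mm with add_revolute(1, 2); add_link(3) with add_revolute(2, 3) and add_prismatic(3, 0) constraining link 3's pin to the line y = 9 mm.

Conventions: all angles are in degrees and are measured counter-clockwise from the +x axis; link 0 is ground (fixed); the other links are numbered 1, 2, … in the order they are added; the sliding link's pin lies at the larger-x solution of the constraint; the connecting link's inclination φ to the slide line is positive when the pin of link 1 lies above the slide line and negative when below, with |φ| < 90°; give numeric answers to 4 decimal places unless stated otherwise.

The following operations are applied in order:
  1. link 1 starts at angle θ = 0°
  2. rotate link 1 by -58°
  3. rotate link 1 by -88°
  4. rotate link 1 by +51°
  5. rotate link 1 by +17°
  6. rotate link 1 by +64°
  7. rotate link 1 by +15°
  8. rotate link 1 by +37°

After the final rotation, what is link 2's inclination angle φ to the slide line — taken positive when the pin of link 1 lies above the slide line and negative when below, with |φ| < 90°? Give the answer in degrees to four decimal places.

geometry: r = 36 mm, L = 297 mm, e = 9 mm; θ starts at 0°
rotate link 1 by -58°: θ ← 0° -58° = -58°
rotate link 1 by -88°: θ ← -58° -88° = -146°
rotate link 1 by +51°: θ ← -146° +51° = -95°
rotate link 1 by +17°: θ ← -95° +17° = -78°
rotate link 1 by +64°: θ ← -78° +64° = -14°
rotate link 1 by +15°: θ ← -14° +15° = 1°
rotate link 1 by +37°: θ ← 1° +37° = 38°
h = r sin θ − e = 22.163813 − 9 = 13.163813
sin φ = h / L = 13.163813 / 297 = 0.04432260
φ = arcsin(0.04432260) = 2.540330°

2.5403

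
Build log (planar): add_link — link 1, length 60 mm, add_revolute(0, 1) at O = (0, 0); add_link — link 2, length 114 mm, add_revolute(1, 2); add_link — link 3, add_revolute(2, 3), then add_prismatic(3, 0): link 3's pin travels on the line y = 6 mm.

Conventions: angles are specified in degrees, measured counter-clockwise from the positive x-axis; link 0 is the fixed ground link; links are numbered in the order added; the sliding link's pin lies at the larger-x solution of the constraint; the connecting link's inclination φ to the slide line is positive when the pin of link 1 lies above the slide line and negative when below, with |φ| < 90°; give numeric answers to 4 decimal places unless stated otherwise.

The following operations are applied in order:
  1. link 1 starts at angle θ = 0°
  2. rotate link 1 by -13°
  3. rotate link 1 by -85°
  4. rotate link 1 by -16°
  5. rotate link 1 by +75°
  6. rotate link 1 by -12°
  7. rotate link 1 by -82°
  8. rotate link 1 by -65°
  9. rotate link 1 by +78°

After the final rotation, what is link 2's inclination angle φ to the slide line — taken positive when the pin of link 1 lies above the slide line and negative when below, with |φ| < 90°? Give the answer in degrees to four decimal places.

geometry: r = 60 mm, L = 114 mm, e = 6 mm; θ starts at 0°
rotate link 1 by -13°: θ ← 0° -13° = -13°
rotate link 1 by -85°: θ ← -13° -85° = -98°
rotate link 1 by -16°: θ ← -98° -16° = -114°
rotate link 1 by +75°: θ ← -114° +75° = -39°
rotate link 1 by -12°: θ ← -39° -12° = -51°
rotate link 1 by -82°: θ ← -51° -82° = -133°
rotate link 1 by -65°: θ ← -133° -65° = -198°
rotate link 1 by +78°: θ ← -198° +78° = -120°
h = r sin θ − e = -51.961524 − 6 = -57.961524
sin φ = h / L = -57.961524 / 114 = -0.50843442
φ = arcsin(-0.50843442) = -30.559604°

-30.5596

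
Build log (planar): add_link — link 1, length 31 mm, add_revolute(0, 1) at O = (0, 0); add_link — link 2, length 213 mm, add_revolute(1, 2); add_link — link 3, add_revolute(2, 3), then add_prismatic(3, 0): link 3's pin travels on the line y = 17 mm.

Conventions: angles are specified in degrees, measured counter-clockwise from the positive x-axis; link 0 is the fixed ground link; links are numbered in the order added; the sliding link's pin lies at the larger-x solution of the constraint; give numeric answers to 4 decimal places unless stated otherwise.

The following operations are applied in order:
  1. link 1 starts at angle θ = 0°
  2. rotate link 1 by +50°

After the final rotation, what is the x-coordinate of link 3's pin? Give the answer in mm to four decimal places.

geometry: r = 31 mm, L = 213 mm, e = 17 mm; θ starts at 0°
rotate link 1 by +50°: θ ← 0° +50° = 50°
crank pin P = (r cos θ, r sin θ) = (19.926416, 23.747378)
h = r sin θ − e = 23.747378 − 17 = 6.747378
x = r cos θ + √(L² − h²) = 19.926416 + 212.893102 = 232.819518

232.8195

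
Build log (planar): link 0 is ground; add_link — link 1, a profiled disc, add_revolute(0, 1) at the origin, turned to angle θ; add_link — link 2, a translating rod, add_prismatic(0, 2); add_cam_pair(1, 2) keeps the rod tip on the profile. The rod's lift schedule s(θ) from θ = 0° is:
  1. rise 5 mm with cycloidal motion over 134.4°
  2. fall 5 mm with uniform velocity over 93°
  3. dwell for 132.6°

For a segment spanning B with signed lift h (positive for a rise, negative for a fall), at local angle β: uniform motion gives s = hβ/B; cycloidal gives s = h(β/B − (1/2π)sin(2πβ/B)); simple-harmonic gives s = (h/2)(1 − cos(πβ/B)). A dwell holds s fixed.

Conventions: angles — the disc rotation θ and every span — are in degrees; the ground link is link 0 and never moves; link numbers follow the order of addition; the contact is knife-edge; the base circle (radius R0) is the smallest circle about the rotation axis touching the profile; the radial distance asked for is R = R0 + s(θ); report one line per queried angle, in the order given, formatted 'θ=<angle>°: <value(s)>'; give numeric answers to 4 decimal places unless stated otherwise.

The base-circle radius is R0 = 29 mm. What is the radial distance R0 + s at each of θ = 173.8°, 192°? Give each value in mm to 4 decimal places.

seg 1 [0°–134.4°] cycloidal, h=5: full span → s += 5 → s = 5.0000
seg 2 [134.4°–227.4°] uniform, h=-5: θ=173.8° here. β=39.4, B=93. -5·39.4/93 = -2.1183 → s = 2.8817
seg 2 [134.4°–227.4°] uniform, h=-5: θ=192° here. β=57.6, B=93. -5·57.6/93 = -3.0968 → s = 1.9032
θ=173.8°: R = R0 + s = 29 + 2.8817 = 31.8817
θ=192°: R = R0 + s = 29 + 1.9032 = 30.9032

θ=173.8°: 31.8817
θ=192°: 30.9032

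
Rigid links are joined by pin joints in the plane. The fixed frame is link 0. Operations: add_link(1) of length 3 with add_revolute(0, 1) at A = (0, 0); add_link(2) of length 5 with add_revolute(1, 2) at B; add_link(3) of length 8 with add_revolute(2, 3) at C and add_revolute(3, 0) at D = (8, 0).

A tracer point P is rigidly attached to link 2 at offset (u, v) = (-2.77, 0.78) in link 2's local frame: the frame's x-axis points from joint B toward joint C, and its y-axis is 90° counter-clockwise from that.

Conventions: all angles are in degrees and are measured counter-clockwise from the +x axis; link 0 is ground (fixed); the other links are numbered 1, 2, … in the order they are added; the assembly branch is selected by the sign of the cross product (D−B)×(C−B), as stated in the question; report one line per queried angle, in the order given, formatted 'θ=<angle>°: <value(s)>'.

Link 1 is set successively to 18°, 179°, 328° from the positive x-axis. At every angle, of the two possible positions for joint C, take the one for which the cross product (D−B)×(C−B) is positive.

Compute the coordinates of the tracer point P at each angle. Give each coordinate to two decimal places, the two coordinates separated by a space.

A=(0,0), D=(8.00,0)
θ=18°: B = A + 3.00·(cos18°, sin18°) = (2.8532, 0.9271)
θ=18°: |BD| = 5.2297
θ=18°: circle(B,5.00) ∩ circle(D,8.00): a=-1.1139, h=4.8743
θ=18°:   candidates: C₊=(2.6210,5.9217) cross=25.491; C₋=(0.8928,-3.6726) cross=-25.491
θ=18°:   branch + wants cross > 0 → take C=(2.6210,5.9217) (cross=25.491)
θ=18°: ex = (C−B)/|BC| = (-0.0464,0.9989); ey = (-0.9989,-0.0464)
θ=18°: P = B + -2.77·ex + 0.78·ey = (2.2027,-1.8762)
θ=179°: B = A + 3.00·(cos179°, sin179°) = (-2.9995, 0.0524)
θ=179°: |BD| = 10.9997
θ=179°: circle(B,5.00) ∩ circle(D,8.00): a=3.7271, h=3.3330
θ=179°:   candidates: C₊=(0.7433,3.3676) cross=36.662; C₋=(0.7116,-3.2984) cross=-36.662
θ=179°:   branch + wants cross > 0 → take C=(0.7433,3.3676) (cross=36.662)
θ=179°: ex = (C−B)/|BC| = (0.7486,0.6630); ey = (-0.6630,0.7486)
θ=179°: P = B + -2.77·ex + 0.78·ey = (-5.5903,-1.2004)
θ=328°: B = A + 3.00·(cos328°, sin328°) = (2.5441, -1.5898)
θ=328°: |BD| = 5.6828
θ=328°: circle(B,5.00) ∩ circle(D,8.00): a=-0.5901, h=4.9651
θ=328°:   candidates: C₊=(0.5887,3.0120) cross=28.215; C₋=(3.3666,-6.5216) cross=-28.215
θ=328°:   branch + wants cross > 0 → take C=(0.5887,3.0120) (cross=28.215)
θ=328°: ex = (C−B)/|BC| = (-0.3911,0.9203); ey = (-0.9203,-0.3911)
θ=328°: P = B + -2.77·ex + 0.78·ey = (2.9096,-4.4442)

θ=18°: 2.20 -1.88
θ=179°: -5.59 -1.20
θ=328°: 2.91 -4.44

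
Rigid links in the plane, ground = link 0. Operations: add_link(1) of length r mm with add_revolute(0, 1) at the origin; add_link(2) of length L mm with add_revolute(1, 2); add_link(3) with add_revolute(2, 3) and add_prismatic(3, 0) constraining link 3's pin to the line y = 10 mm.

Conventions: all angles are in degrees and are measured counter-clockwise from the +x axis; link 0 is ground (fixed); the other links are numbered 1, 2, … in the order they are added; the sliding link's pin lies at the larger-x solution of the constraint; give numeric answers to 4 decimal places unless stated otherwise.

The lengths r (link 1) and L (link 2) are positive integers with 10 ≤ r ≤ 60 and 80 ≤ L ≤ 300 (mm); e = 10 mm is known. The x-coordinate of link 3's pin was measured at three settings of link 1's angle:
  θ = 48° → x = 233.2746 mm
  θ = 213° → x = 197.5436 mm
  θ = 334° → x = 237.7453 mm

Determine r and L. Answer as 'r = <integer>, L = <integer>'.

constraint per measurement: (x − r cos θ)² + (r sin θ − e)² = L²
subtracting the θ₁ and θ₂ equations cancels the r² and L² terms:
r = (x₁² − x₂²) / (2[(x₁cos θ₁ + e sin θ₁) − (x₂cos θ₂ + e sin θ₂)]) = 23.0000 → r = 23
L² = (x₁ − r cos θ₁)² + (r sin θ₁ − e)² = 47523.9984 → L = 218.0000 → L = 218
check at θ₃=334°: x = 237.7453 (printed 237.7453) ✓

r = 23, L = 218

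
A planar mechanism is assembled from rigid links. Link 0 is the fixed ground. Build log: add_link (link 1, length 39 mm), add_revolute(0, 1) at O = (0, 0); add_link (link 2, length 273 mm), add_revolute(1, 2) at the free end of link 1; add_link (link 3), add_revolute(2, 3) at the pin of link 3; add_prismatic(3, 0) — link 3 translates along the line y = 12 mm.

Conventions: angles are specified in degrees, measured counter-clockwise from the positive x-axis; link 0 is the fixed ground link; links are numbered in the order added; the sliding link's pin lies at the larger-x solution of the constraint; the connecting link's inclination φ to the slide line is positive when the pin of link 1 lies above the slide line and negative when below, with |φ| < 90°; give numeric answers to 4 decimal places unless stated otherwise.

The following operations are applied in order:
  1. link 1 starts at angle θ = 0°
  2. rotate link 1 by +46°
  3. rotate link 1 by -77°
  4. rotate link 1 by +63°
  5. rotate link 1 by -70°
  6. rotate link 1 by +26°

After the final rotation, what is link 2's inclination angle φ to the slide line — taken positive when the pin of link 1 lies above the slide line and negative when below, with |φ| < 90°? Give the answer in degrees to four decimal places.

geometry: r = 39 mm, L = 273 mm, e = 12 mm; θ starts at 0°
rotate link 1 by +46°: θ ← 0° +46° = 46°
rotate link 1 by -77°: θ ← 46° -77° = -31°
rotate link 1 by +63°: θ ← -31° +63° = 32°
rotate link 1 by -70°: θ ← 32° -70° = -38°
rotate link 1 by +26°: θ ← -38° +26° = -12°
h = r sin θ − e = -8.108556 − 12 = -20.108556
sin φ = h / L = -20.108556 / 273 = -0.07365771
φ = arcsin(-0.07365771) = -4.224102°

-4.2241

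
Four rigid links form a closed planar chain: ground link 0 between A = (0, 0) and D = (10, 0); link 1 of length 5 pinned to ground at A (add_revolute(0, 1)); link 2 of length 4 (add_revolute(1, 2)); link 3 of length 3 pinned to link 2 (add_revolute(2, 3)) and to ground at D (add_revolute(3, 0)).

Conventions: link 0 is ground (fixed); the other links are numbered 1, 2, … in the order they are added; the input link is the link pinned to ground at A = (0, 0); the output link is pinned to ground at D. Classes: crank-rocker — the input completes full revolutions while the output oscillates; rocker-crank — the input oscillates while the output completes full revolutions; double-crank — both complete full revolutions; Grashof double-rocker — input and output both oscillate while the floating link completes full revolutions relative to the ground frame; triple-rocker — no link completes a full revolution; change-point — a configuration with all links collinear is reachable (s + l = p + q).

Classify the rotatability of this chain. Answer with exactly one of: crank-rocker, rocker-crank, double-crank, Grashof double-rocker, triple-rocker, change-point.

lengths: ground=10, input=5, coupler=4, output=3
sorted: s=3 (shortest), l=10 (longest), p+q=9
s + l = 13 vs p + q = 9
s + l > p + q → non-Grashof → no link fully rotates → triple-rocker

triple-rocker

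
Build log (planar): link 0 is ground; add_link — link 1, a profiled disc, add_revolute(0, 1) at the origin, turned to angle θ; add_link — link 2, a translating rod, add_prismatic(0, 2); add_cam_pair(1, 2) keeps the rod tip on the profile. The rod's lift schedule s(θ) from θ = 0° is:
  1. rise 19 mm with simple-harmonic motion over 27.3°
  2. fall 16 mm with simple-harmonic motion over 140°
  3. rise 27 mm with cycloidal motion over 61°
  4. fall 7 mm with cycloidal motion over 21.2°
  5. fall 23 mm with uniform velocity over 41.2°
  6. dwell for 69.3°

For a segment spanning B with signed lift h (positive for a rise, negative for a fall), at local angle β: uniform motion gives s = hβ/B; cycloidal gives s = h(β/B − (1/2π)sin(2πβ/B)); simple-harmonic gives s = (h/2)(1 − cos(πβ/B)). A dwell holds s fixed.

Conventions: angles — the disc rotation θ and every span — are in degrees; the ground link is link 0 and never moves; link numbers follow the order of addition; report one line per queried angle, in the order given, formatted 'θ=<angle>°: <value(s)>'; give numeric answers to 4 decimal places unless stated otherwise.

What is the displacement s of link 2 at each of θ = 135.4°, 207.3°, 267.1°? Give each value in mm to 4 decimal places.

seg 1 [0°–27.3°] simple-harmonic, h=19: full span → s += 19 → s = 19.0000
seg 2 [27.3°–167.3°] simple-harmonic, h=-16: θ=135.4° here. β=108.1, B=140. -16/2·(1 − cos(π·0.7721)) = -14.0364 → s = 4.9636
seg 2 [27.3°–167.3°] simple-harmonic, h=-16: full span → s += -16 → s = 3.0000
seg 3 [167.3°–228.3°] cycloidal, h=27: θ=207.3° here. β=40, B=61. 27·(0.6557 − sin(2π·0.6557)/(2π)) = 21.2702 → s = 24.2702
seg 3 [167.3°–228.3°] cycloidal, h=27: full span → s += 27 → s = 30.0000
seg 4 [228.3°–249.5°] cycloidal, h=-7: full span → s += -7 → s = 23.0000
seg 5 [249.5°–290.7°] uniform, h=-23: θ=267.1° here. β=17.6, B=41.2. -23·17.6/41.2 = -9.8252 → s = 13.1748

θ=135.4°: 4.9636
θ=207.3°: 24.2702
θ=267.1°: 13.1748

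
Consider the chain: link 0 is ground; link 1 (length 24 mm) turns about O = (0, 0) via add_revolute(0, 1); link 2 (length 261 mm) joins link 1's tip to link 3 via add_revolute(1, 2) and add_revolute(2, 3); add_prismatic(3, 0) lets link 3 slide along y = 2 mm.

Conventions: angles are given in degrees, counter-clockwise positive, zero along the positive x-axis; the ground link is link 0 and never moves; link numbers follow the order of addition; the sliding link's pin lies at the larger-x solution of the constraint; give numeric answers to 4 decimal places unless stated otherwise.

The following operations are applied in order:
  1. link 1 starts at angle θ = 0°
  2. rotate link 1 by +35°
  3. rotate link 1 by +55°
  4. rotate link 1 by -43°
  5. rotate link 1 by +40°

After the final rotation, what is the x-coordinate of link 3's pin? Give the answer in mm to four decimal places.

geometry: r = 24 mm, L = 261 mm, e = 2 mm; θ starts at 0°
rotate link 1 by +35°: θ ← 0° +35° = 35°
rotate link 1 by +55°: θ ← 35° +55° = 90°
rotate link 1 by -43°: θ ← 90° -43° = 47°
rotate link 1 by +40°: θ ← 47° +40° = 87°
crank pin P = (r cos θ, r sin θ) = (1.256063, 23.967109)
h = r sin θ − e = 23.967109 − 2 = 21.967109
x = r cos θ + √(L² − h²) = 1.256063 + 260.073924 = 261.329987

261.3300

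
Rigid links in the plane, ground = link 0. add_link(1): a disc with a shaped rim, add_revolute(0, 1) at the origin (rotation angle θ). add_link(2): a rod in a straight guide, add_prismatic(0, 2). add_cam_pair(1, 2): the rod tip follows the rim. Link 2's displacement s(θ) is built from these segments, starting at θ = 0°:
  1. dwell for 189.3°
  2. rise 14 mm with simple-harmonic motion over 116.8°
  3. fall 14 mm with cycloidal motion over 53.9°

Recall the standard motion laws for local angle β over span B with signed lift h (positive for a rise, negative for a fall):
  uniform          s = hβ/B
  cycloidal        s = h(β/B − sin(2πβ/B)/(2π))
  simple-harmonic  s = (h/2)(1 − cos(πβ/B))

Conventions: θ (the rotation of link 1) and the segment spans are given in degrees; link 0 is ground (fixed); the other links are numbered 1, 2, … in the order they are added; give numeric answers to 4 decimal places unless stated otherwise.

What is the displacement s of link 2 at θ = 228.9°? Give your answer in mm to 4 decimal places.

segment 1 (0° to 189.3°, dwell): s unchanged at 0.0000
θ = 228.9° falls in segment 2 (189.3° to 306.1°, simple-harmonic, h = 14): β = 228.9 − 189.3 = 39.6°, B = 116.8°; Δs = 14/2·(1 − cos(π·0.3390)) = 3.6093; s = 0.0000 + 3.6093 = 3.6093

3.6093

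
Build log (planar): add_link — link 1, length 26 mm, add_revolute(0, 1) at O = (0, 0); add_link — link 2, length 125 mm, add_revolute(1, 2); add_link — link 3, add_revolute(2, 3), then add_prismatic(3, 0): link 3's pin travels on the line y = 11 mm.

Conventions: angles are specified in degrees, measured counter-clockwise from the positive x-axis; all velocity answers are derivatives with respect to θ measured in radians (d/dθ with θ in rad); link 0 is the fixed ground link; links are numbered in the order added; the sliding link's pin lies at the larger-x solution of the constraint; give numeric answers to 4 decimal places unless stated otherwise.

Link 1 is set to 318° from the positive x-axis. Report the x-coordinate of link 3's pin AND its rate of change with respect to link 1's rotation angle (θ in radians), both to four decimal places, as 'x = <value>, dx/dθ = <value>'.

geometry: r = 26 mm, L = 125 mm, e = 11 mm
crank pin P = (r cos θ, r sin θ) = (19.321765, -17.397396)
h = r sin θ − e = -17.397396 − 11 = -28.397396
x = r cos θ + √(L² − h²) = 19.321765 + 121.731622 = 141.053388
dx/dθ = −r sin θ − h·r cos θ/√(L² − h²) (θ in radians; h = -28.397396) = 21.904752

x = 141.0534, dx/dθ = 21.9048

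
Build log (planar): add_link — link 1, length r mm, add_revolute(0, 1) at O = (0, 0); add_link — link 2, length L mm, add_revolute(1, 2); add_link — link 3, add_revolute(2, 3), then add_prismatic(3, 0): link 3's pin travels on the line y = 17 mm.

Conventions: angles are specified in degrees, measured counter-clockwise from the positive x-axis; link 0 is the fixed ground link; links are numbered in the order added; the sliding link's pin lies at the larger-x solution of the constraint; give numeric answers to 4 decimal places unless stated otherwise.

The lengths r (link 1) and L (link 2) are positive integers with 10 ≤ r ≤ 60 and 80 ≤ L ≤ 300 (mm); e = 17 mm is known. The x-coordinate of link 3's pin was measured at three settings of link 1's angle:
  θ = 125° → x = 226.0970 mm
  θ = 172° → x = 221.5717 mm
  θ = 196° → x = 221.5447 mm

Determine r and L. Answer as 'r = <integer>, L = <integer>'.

constraint per measurement: (x − r cos θ)² + (r sin θ − e)² = L²
subtracting the θ₁ and θ₂ equations cancels the r² and L² terms:
r = (x₁² − x₂²) / (2[(x₁cos θ₁ + e sin θ₁) − (x₂cos θ₂ + e sin θ₂)]) = 10.0001 → r = 10
L² = (x₁ − r cos θ₁)² + (r sin θ₁ − e)² = 53824.0199 → L = 232.0000 → L = 232
check at θ₃=196°: x = 221.5447 (printed 221.5447) ✓

r = 10, L = 232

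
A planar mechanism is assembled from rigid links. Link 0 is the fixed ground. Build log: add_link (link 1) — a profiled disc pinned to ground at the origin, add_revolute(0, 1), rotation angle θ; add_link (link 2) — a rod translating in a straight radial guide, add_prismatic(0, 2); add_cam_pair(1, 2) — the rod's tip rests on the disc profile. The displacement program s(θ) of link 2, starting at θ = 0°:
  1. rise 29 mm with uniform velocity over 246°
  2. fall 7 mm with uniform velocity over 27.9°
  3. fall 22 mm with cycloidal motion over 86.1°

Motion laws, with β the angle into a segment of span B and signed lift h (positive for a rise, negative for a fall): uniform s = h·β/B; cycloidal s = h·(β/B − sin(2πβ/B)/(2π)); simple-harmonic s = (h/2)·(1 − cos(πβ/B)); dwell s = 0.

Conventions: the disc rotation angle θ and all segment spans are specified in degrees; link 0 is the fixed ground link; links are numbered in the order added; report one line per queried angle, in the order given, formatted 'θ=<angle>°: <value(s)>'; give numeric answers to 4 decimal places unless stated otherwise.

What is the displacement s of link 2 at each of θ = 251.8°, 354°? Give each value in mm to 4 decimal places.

seg 1 [0°–246°] uniform, h=29: full span → s += 29 → s = 29.0000
seg 2 [246°–273.9°] uniform, h=-7: θ=251.8° here. β=5.8, B=27.9. -7·5.8/27.9 = -1.4552 → s = 27.5448
seg 2 [246°–273.9°] uniform, h=-7: full span → s += -7 → s = 22.0000
seg 3 [273.9°–360°] cycloidal, h=-22: θ=354° here. β=80.1, B=86.1. -22·(0.9303 − sin(2π·0.9303)/(2π)) = -21.9515 → s = 0.0485

θ=251.8°: 27.5448
θ=354°: 0.0485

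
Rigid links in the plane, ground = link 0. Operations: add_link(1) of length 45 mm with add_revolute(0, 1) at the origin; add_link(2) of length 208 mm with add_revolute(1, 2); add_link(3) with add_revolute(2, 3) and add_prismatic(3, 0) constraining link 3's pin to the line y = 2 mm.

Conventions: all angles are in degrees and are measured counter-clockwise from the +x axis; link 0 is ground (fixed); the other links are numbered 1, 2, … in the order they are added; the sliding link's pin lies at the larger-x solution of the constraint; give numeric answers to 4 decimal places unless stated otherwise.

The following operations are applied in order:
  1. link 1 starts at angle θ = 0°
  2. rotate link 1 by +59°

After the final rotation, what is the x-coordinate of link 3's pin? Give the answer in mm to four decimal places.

geometry: r = 45 mm, L = 208 mm, e = 2 mm; θ starts at 0°
rotate link 1 by +59°: θ ← 0° +59° = 59°
crank pin P = (r cos θ, r sin θ) = (23.176713, 38.572529)
h = r sin θ − e = 38.572529 − 2 = 36.572529
x = r cos θ + √(L² − h²) = 23.176713 + 204.759493 = 227.936207

227.9362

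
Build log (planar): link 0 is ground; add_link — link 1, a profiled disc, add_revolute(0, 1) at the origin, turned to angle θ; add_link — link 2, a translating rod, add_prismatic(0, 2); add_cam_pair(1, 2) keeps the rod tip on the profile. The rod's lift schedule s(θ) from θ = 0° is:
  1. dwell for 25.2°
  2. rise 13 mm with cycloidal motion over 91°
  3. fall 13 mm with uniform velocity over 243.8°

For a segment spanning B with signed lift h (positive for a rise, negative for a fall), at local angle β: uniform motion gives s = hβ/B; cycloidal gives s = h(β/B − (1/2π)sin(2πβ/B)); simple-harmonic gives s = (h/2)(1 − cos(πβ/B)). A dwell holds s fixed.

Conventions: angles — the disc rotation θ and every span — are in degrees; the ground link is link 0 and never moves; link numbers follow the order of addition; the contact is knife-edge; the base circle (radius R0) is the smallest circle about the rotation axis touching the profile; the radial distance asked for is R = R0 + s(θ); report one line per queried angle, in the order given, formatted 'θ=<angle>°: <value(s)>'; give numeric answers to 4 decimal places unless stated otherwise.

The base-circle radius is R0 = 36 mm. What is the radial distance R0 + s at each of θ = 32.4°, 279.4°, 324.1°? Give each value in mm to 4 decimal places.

seg 1 [0°–25.2°] dwell: s stays 0.0000
seg 2 [25.2°–116.2°] cycloidal, h=13: θ=32.4° here. β=7.2, B=91. 13·(0.0791 − sin(2π·0.0791)/(2π)) = 0.0418 → s = 0.0418
seg 2 [25.2°–116.2°] cycloidal, h=13: full span → s += 13 → s = 13.0000
seg 3 [116.2°–360°] uniform, h=-13: θ=279.4° here. β=163.2, B=243.8. -13·163.2/243.8 = -8.7022 → s = 4.2978
seg 3 [116.2°–360°] uniform, h=-13: θ=324.1° here. β=207.9, B=243.8. -13·207.9/243.8 = -11.0857 → s = 1.9143
θ=32.4°: R = R0 + s = 36 + 0.0418 = 36.0418
θ=279.4°: R = R0 + s = 36 + 4.2978 = 40.2978
θ=324.1°: R = R0 + s = 36 + 1.9143 = 37.9143

θ=32.4°: 36.0418
θ=279.4°: 40.2978
θ=324.1°: 37.9143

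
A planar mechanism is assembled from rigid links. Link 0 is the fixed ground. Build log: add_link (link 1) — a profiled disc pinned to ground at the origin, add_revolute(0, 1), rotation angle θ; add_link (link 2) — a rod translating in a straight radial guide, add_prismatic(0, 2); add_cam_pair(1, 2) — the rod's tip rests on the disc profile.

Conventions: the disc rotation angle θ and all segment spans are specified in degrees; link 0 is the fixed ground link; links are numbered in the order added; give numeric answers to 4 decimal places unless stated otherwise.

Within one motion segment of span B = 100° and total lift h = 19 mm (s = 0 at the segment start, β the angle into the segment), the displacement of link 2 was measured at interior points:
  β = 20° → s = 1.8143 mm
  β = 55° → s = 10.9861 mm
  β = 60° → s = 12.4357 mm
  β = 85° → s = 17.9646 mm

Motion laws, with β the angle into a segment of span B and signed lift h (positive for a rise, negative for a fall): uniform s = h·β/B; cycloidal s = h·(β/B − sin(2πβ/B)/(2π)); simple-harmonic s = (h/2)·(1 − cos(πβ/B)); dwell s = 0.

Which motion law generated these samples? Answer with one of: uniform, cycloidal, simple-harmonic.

candidates at β/B = r: uniform s = h·r (linear in β); cycloidal s = h·(r − sin(2πr)/(2π)); simple-harmonic s = (h/2)(1 − cos(πr))
β=20°: printed 1.8143 | uniform 3.8000, cycloidal 0.9241, simple-harmonic 1.8143
β=55°: printed 10.9861 | uniform 10.4500, cycloidal 11.3845, simple-harmonic 10.9861
β=60°: printed 12.4357 | uniform 11.4000, cycloidal 13.1774, simple-harmonic 12.4357
β=85°: printed 17.9646 | uniform 16.1500, cycloidal 18.5964, simple-harmonic 17.9646
only one law matches every sample → simple-harmonic

simple-harmonic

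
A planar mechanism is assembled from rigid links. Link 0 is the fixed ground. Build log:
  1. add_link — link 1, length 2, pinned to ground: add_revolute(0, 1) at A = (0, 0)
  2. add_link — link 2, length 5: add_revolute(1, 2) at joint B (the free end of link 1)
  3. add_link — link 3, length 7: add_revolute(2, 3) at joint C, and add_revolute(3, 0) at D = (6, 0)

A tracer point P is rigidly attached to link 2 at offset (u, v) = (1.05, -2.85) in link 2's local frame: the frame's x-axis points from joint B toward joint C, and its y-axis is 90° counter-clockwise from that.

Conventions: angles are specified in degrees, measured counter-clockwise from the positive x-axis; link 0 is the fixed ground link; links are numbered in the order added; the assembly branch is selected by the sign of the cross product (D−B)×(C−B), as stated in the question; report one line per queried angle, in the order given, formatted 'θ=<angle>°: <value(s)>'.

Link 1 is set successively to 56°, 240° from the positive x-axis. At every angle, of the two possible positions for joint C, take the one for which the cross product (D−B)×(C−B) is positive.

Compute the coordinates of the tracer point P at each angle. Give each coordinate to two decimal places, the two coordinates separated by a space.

A=(0,0), D=(6.00,0)
θ=56°: B = A + 2.00·(cos56°, sin56°) = (1.1184, 1.6581)
θ=56°: |BD| = 5.1555
θ=56°: circle(B,5.00) ∩ circle(D,7.00): a=0.2502, h=4.9937
θ=56°:   candidates: C₊=(2.9613,6.3061) cross=25.745; C₋=(-0.2508,-3.1508) cross=-25.745
θ=56°:   branch + wants cross > 0 → take C=(2.9613,6.3061) (cross=25.745)
θ=56°: ex = (C−B)/|BC| = (0.3686,0.9296); ey = (-0.9296,0.3686)
θ=56°: P = B + 1.05·ex + -2.85·ey = (4.1547,1.5837)
θ=240°: B = A + 2.00·(cos240°, sin240°) = (-1.0000, -1.7321)
θ=240°: |BD| = 7.2111
θ=240°: circle(B,5.00) ∩ circle(D,7.00): a=1.9415, h=4.6077
θ=240°:   candidates: C₊=(-0.2221,3.2071) cross=33.226; C₋=(1.9913,-5.7385) cross=-33.226
θ=240°:   branch + wants cross > 0 → take C=(-0.2221,3.2071) (cross=33.226)
θ=240°: ex = (C−B)/|BC| = (0.1556,0.9878); ey = (-0.9878,0.1556)
θ=240°: P = B + 1.05·ex + -2.85·ey = (1.9787,-1.1382)

θ=56°: 4.15 1.58
θ=240°: 1.98 -1.14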